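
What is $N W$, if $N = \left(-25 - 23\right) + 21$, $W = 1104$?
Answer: $-29808$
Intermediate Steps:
$N = -27$ ($N = -48 + 21 = -27$)
$N W = \left(-27\right) 1104 = -29808$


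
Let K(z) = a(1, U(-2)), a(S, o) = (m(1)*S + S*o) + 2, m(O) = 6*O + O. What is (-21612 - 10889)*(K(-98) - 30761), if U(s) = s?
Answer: 999535754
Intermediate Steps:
m(O) = 7*O
a(S, o) = 2 + 7*S + S*o (a(S, o) = ((7*1)*S + S*o) + 2 = (7*S + S*o) + 2 = 2 + 7*S + S*o)
K(z) = 7 (K(z) = 2 + 7*1 + 1*(-2) = 2 + 7 - 2 = 7)
(-21612 - 10889)*(K(-98) - 30761) = (-21612 - 10889)*(7 - 30761) = -32501*(-30754) = 999535754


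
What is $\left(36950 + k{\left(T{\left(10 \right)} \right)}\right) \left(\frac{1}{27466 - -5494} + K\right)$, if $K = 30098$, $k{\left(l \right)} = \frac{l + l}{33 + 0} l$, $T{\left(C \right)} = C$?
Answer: $\frac{120983028528355}{108768} \approx 1.1123 \cdot 10^{9}$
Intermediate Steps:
$k{\left(l \right)} = \frac{2 l^{2}}{33}$ ($k{\left(l \right)} = \frac{2 l}{33} l = \frac{2 l^{2}}{33}$)
$\left(36950 + k{\left(T{\left(10 \right)} \right)}\right) \left(\frac{1}{27466 - -5494} + K\right) = \left(36950 + \frac{2 \cdot 10^{2}}{33}\right) \left(\frac{1}{27466 - -5494} + 30098\right) = \left(36950 + \frac{2}{33} \cdot 100\right) \left(\frac{1}{27466 + 5494} + 30098\right) = \left(36950 + \frac{200}{33}\right) \left(\frac{1}{32960} + 30098\right) = \frac{1219550 \left(\frac{1}{32960} + 30098\right)}{33} = \frac{1219550}{33} \cdot \frac{992030081}{32960} = \frac{120983028528355}{108768}$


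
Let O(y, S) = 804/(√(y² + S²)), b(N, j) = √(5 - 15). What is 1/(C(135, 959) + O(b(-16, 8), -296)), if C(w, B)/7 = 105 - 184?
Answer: -2691451/1488336491 - 134*√9734/1488336491 ≈ -0.0018172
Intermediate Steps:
C(w, B) = -553 (C(w, B) = 7*(105 - 184) = 7*(-79) = -553)
b(N, j) = I*√10 (b(N, j) = √(-10) = I*√10)
O(y, S) = 804/√(S² + y²) (O(y, S) = 804/(√(S² + y²)) = 804/√(S² + y²))
1/(C(135, 959) + O(b(-16, 8), -296)) = 1/(-553 + 804/√((-296)² + (I*√10)²)) = 1/(-553 + 804/√(87616 - 10)) = 1/(-553 + 804/√87606) = 1/(-553 + 804*(√9734/29202)) = 1/(-553 + 134*√9734/4867)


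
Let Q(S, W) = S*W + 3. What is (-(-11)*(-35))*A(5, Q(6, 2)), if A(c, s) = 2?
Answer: -770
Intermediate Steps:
Q(S, W) = 3 + S*W
(-(-11)*(-35))*A(5, Q(6, 2)) = -(-11)*(-35)*2 = -11*35*2 = -385*2 = -770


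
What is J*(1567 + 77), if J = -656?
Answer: -1078464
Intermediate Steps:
J*(1567 + 77) = -656*(1567 + 77) = -656*1644 = -1078464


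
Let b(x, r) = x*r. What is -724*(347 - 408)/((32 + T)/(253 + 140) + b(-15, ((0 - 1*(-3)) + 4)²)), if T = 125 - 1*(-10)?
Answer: -4339113/72172 ≈ -60.122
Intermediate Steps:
T = 135 (T = 125 + 10 = 135)
b(x, r) = r*x
-724*(347 - 408)/((32 + T)/(253 + 140) + b(-15, ((0 - 1*(-3)) + 4)²)) = -724*(347 - 408)/((32 + 135)/(253 + 140) + ((0 - 1*(-3)) + 4)²*(-15)) = -(-44164)/(167/393 + ((0 + 3) + 4)²*(-15)) = -(-44164)/(167*(1/393) + (3 + 4)²*(-15)) = -(-44164)/(167/393 + 7²*(-15)) = -(-44164)/(167/393 + 49*(-15)) = -(-44164)/(167/393 - 735) = -(-44164)/(-288688/393) = -(-44164)*(-393)/288688 = -724*23973/288688 = -4339113/72172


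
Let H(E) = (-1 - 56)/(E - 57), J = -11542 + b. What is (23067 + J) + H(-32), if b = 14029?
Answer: 2274363/89 ≈ 25555.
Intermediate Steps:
J = 2487 (J = -11542 + 14029 = 2487)
H(E) = -57/(-57 + E)
(23067 + J) + H(-32) = (23067 + 2487) - 57/(-57 - 32) = 25554 - 57/(-89) = 25554 - 57*(-1/89) = 25554 + 57/89 = 2274363/89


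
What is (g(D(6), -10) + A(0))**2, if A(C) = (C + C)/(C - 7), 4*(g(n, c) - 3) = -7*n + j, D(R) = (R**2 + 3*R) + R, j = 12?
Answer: 9801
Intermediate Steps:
D(R) = R**2 + 4*R
g(n, c) = 6 - 7*n/4 (g(n, c) = 3 + (-7*n + 12)/4 = 3 + (12 - 7*n)/4 = 3 + (3 - 7*n/4) = 6 - 7*n/4)
A(C) = 2*C/(-7 + C) (A(C) = (2*C)/(-7 + C) = 2*C/(-7 + C))
(g(D(6), -10) + A(0))**2 = ((6 - 21*(4 + 6)/2) + 2*0/(-7 + 0))**2 = ((6 - 21*10/2) + 2*0/(-7))**2 = ((6 - 7/4*60) + 2*0*(-1/7))**2 = ((6 - 105) + 0)**2 = (-99 + 0)**2 = (-99)**2 = 9801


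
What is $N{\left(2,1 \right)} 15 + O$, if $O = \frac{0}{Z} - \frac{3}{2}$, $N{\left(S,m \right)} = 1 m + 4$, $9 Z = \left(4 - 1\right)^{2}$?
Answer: $\frac{147}{2} \approx 73.5$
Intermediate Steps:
$Z = 1$ ($Z = \frac{\left(4 - 1\right)^{2}}{9} = \frac{3^{2}}{9} = \frac{1}{9} \cdot 9 = 1$)
$N{\left(S,m \right)} = 4 + m$ ($N{\left(S,m \right)} = m + 4 = 4 + m$)
$O = - \frac{3}{2}$ ($O = \frac{0}{1} - \frac{3}{2} = 0 \cdot 1 - \frac{3}{2} = 0 - \frac{3}{2} = - \frac{3}{2} \approx -1.5$)
$N{\left(2,1 \right)} 15 + O = \left(4 + 1\right) 15 - \frac{3}{2} = 5 \cdot 15 - \frac{3}{2} = 75 - \frac{3}{2} = \frac{147}{2}$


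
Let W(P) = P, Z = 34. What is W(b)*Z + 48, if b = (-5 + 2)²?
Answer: 354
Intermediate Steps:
b = 9 (b = (-3)² = 9)
W(b)*Z + 48 = 9*34 + 48 = 306 + 48 = 354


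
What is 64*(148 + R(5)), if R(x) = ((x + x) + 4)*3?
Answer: 12160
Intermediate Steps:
R(x) = 12 + 6*x (R(x) = (2*x + 4)*3 = (4 + 2*x)*3 = 12 + 6*x)
64*(148 + R(5)) = 64*(148 + (12 + 6*5)) = 64*(148 + (12 + 30)) = 64*(148 + 42) = 64*190 = 12160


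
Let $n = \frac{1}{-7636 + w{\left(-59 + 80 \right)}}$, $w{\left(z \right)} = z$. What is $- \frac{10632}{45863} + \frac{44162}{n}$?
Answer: $- \frac{15423434763322}{45863} \approx -3.3629 \cdot 10^{8}$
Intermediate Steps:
$n = - \frac{1}{7615}$ ($n = \frac{1}{-7636 + \left(-59 + 80\right)} = \frac{1}{-7636 + 21} = \frac{1}{-7615} = - \frac{1}{7615} \approx -0.00013132$)
$- \frac{10632}{45863} + \frac{44162}{n} = - \frac{10632}{45863} + \frac{44162}{- \frac{1}{7615}} = \left(-10632\right) \frac{1}{45863} + 44162 \left(-7615\right) = - \frac{10632}{45863} - 336293630 = - \frac{15423434763322}{45863}$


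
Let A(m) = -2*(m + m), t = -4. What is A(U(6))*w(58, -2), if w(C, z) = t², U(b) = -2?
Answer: 128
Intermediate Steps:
w(C, z) = 16 (w(C, z) = (-4)² = 16)
A(m) = -4*m
A(U(6))*w(58, -2) = -4*(-2)*16 = 8*16 = 128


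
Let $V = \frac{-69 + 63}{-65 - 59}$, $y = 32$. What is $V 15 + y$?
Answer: $\frac{2029}{62} \approx 32.726$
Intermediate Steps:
$V = \frac{3}{62}$ ($V = - \frac{6}{-124} = \left(-6\right) \left(- \frac{1}{124}\right) = \frac{3}{62} \approx 0.048387$)
$V 15 + y = \frac{3}{62} \cdot 15 + 32 = \frac{45}{62} + 32 = \frac{2029}{62}$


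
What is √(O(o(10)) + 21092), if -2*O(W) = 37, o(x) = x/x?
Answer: 3*√9366/2 ≈ 145.17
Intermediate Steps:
o(x) = 1
O(W) = -37/2 (O(W) = -½*37 = -37/2)
√(O(o(10)) + 21092) = √(-37/2 + 21092) = √(42147/2) = 3*√9366/2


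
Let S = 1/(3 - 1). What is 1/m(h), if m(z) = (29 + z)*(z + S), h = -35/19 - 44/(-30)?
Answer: 81225/289609 ≈ 0.28046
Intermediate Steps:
S = ½ (S = 1/2 = ½ ≈ 0.50000)
h = -107/285 (h = -35*1/19 - 44*(-1/30) = -35/19 + 22/15 = -107/285 ≈ -0.37544)
m(z) = (½ + z)*(29 + z) (m(z) = (29 + z)*(z + ½) = (29 + z)*(½ + z) = (½ + z)*(29 + z))
1/m(h) = 1/(29/2 + (-107/285)² + (59/2)*(-107/285)) = 1/(29/2 + 11449/81225 - 6313/570) = 1/(289609/81225) = 81225/289609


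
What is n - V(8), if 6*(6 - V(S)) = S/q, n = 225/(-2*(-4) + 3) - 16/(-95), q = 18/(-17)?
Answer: 377057/28215 ≈ 13.364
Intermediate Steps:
q = -18/17 (q = 18*(-1/17) = -18/17 ≈ -1.0588)
n = 21551/1045 (n = 225/(8 + 3) - 16*(-1/95) = 225/11 + 16/95 = 21551/1045 ≈ 20.623)
V(S) = 6 + 17*S/108 (V(S) = 6 - S/(6*(-18/17)) = 6 - S*(-17)/(6*18) = 6 - (-17)*S/108 = 6 + 17*S/108)
n - V(8) = 21551/1045 - (6 + (17/108)*8) = 21551/1045 - (6 + 34/27) = 21551/1045 - 1*196/27 = 21551/1045 - 196/27 = 377057/28215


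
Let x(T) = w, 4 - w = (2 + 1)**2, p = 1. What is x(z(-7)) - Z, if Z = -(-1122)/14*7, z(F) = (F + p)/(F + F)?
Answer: -566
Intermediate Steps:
w = -5 (w = 4 - (2 + 1)**2 = 4 - 1*3**2 = 4 - 1*9 = 4 - 9 = -5)
z(F) = (1 + F)/(2*F) (z(F) = (F + 1)/(F + F) = (1 + F)/((2*F)) = (1 + F)*(1/(2*F)) = (1 + F)/(2*F))
x(T) = -5
Z = 561 (Z = -(-1122)/14*7 = -34*(-33/14)*7 = (561/7)*7 = 561)
x(z(-7)) - Z = -5 - 1*561 = -5 - 561 = -566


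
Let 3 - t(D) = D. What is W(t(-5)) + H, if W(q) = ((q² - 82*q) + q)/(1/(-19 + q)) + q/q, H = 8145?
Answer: 14570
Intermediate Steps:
t(D) = 3 - D
W(q) = 1 + (-19 + q)*(q² - 81*q) (W(q) = (q² - 81*q)*(-19 + q) + 1 = (-19 + q)*(q² - 81*q) + 1 = 1 + (-19 + q)*(q² - 81*q))
W(t(-5)) + H = (1 + (3 - 1*(-5))³ - 100*(3 - 1*(-5))² + 1539*(3 - 1*(-5))) + 8145 = (1 + (3 + 5)³ - 100*(3 + 5)² + 1539*(3 + 5)) + 8145 = (1 + 8³ - 100*8² + 1539*8) + 8145 = (1 + 512 - 100*64 + 12312) + 8145 = (1 + 512 - 6400 + 12312) + 8145 = 6425 + 8145 = 14570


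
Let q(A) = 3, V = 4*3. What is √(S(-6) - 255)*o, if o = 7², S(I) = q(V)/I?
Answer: 49*I*√1022/2 ≈ 783.23*I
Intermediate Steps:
V = 12
S(I) = 3/I
o = 49
√(S(-6) - 255)*o = √(3/(-6) - 255)*49 = √(3*(-⅙) - 255)*49 = √(-½ - 255)*49 = √(-511/2)*49 = (I*√1022/2)*49 = 49*I*√1022/2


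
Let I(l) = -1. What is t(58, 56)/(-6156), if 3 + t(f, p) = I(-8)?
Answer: 1/1539 ≈ 0.00064977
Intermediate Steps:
t(f, p) = -4 (t(f, p) = -3 - 1 = -4)
t(58, 56)/(-6156) = -4/(-6156) = -4*(-1/6156) = 1/1539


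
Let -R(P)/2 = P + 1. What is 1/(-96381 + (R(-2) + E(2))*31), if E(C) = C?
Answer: -1/96257 ≈ -1.0389e-5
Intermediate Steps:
R(P) = -2 - 2*P (R(P) = -2*(P + 1) = -2*(1 + P) = -2 - 2*P)
1/(-96381 + (R(-2) + E(2))*31) = 1/(-96381 + ((-2 - 2*(-2)) + 2)*31) = 1/(-96381 + ((-2 + 4) + 2)*31) = 1/(-96381 + (2 + 2)*31) = 1/(-96381 + 4*31) = 1/(-96381 + 124) = 1/(-96257) = -1/96257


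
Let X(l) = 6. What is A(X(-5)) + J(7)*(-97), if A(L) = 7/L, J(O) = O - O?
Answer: 7/6 ≈ 1.1667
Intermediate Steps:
J(O) = 0
A(X(-5)) + J(7)*(-97) = 7/6 + 0*(-97) = 7*(⅙) + 0 = 7/6 + 0 = 7/6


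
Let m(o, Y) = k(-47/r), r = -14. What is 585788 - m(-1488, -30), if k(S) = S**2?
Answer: 114812239/196 ≈ 5.8578e+5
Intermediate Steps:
m(o, Y) = 2209/196 (m(o, Y) = (-47/(-14))**2 = (-47*(-1/14))**2 = (47/14)**2 = 2209/196)
585788 - m(-1488, -30) = 585788 - 1*2209/196 = 585788 - 2209/196 = 114812239/196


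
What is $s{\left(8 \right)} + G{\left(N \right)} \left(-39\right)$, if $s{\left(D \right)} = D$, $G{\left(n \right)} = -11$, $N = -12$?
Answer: $437$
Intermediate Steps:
$s{\left(8 \right)} + G{\left(N \right)} \left(-39\right) = 8 - -429 = 8 + 429 = 437$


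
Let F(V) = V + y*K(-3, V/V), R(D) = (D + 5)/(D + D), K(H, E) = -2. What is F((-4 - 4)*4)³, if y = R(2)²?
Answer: -28372625/512 ≈ -55415.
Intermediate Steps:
R(D) = (5 + D)/(2*D) (R(D) = (5 + D)/((2*D)) = (5 + D)*(1/(2*D)) = (5 + D)/(2*D))
y = 49/16 (y = ((½)*(5 + 2)/2)² = ((½)*(½)*7)² = (7/4)² = 49/16 ≈ 3.0625)
F(V) = -49/8 + V (F(V) = V + (49/16)*(-2) = V - 49/8 = -49/8 + V)
F((-4 - 4)*4)³ = (-49/8 + (-4 - 4)*4)³ = (-49/8 - 8*4)³ = (-49/8 - 32)³ = (-305/8)³ = -28372625/512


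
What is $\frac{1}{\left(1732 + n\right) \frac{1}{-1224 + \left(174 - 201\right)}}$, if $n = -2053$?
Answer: $\frac{417}{107} \approx 3.8972$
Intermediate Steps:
$\frac{1}{\left(1732 + n\right) \frac{1}{-1224 + \left(174 - 201\right)}} = \frac{1}{\left(1732 - 2053\right) \frac{1}{-1224 + \left(174 - 201\right)}} = \frac{1}{\left(-321\right) \frac{1}{-1224 - 27}} = \frac{1}{\left(-321\right) \frac{1}{-1251}} = \frac{1}{\left(-321\right) \left(- \frac{1}{1251}\right)} = \frac{1}{\frac{107}{417}} = \frac{417}{107}$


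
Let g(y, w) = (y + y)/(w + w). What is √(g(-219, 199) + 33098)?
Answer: √1310670317/199 ≈ 181.93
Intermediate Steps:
g(y, w) = y/w (g(y, w) = (2*y)/((2*w)) = (2*y)*(1/(2*w)) = y/w)
√(g(-219, 199) + 33098) = √(-219/199 + 33098) = √(6586283/199) = √1310670317/199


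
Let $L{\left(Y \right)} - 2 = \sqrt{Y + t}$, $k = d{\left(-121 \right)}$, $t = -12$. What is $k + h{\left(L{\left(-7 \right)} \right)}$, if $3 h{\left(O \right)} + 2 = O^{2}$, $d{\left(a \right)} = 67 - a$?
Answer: $\frac{547}{3} + \frac{4 i \sqrt{19}}{3} \approx 182.33 + 5.8119 i$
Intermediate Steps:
$k = 188$ ($k = 67 - -121 = 67 + 121 = 188$)
$L{\left(Y \right)} = 2 + \sqrt{-12 + Y}$ ($L{\left(Y \right)} = 2 + \sqrt{Y - 12} = 2 + \sqrt{-12 + Y}$)
$h{\left(O \right)} = - \frac{2}{3} + \frac{O^{2}}{3}$
$k + h{\left(L{\left(-7 \right)} \right)} = 188 - \left(\frac{2}{3} - \frac{\left(2 + \sqrt{-12 - 7}\right)^{2}}{3}\right) = 188 - \left(\frac{2}{3} - \frac{\left(2 + \sqrt{-19}\right)^{2}}{3}\right) = 188 - \left(\frac{2}{3} - \frac{\left(2 + i \sqrt{19}\right)^{2}}{3}\right) = \frac{562}{3} + \frac{\left(2 + i \sqrt{19}\right)^{2}}{3}$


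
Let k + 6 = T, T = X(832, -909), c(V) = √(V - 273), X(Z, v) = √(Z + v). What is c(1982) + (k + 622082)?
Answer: 622076 + √1709 + I*√77 ≈ 6.2212e+5 + 8.775*I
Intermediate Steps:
c(V) = √(-273 + V)
T = I*√77 (T = √(832 - 909) = √(-77) = I*√77 ≈ 8.775*I)
k = -6 + I*√77 ≈ -6.0 + 8.775*I
c(1982) + (k + 622082) = √(-273 + 1982) + ((-6 + I*√77) + 622082) = √1709 + (622076 + I*√77) = 622076 + √1709 + I*√77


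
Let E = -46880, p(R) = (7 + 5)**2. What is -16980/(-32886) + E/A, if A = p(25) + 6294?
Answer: -1372010/202797 ≈ -6.7654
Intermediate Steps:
p(R) = 144 (p(R) = 12**2 = 144)
A = 6438 (A = 144 + 6294 = 6438)
-16980/(-32886) + E/A = -16980/(-32886) - 46880/6438 = -16980*(-1/32886) - 46880*1/6438 = 2830/5481 - 23440/3219 = -1372010/202797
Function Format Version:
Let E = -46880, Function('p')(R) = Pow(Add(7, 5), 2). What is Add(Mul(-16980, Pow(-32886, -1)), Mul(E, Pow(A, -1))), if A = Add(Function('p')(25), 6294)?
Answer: Rational(-1372010, 202797) ≈ -6.7654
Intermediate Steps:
Function('p')(R) = 144 (Function('p')(R) = Pow(12, 2) = 144)
A = 6438 (A = Add(144, 6294) = 6438)
Add(Mul(-16980, Pow(-32886, -1)), Mul(E, Pow(A, -1))) = Add(Mul(-16980, Pow(-32886, -1)), Mul(-46880, Pow(6438, -1))) = Add(Mul(-16980, Rational(-1, 32886)), Mul(-46880, Rational(1, 6438))) = Add(Rational(2830, 5481), Rational(-23440, 3219)) = Rational(-1372010, 202797)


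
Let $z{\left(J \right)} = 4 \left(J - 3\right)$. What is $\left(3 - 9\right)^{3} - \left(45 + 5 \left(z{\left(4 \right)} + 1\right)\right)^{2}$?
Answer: $-5116$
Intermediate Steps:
$z{\left(J \right)} = -12 + 4 J$ ($z{\left(J \right)} = 4 \left(-3 + J\right) = -12 + 4 J$)
$\left(3 - 9\right)^{3} - \left(45 + 5 \left(z{\left(4 \right)} + 1\right)\right)^{2} = \left(3 - 9\right)^{3} - \left(45 + 5 \left(\left(-12 + 4 \cdot 4\right) + 1\right)\right)^{2} = \left(3 - 9\right)^{3} - \left(45 + 5 \left(\left(-12 + 16\right) + 1\right)\right)^{2} = \left(-6\right)^{3} - \left(45 + 5 \left(4 + 1\right)\right)^{2} = -216 - \left(45 + 5 \cdot 5\right)^{2} = -216 - \left(45 + 25\right)^{2} = -216 - 70^{2} = -216 - 4900 = -5116$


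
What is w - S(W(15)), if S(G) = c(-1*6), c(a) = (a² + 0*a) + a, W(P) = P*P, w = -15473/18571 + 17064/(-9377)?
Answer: -5686193875/174140267 ≈ -32.653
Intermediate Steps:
w = -461985865/174140267 (w = -15473*1/18571 + 17064*(-1/9377) = -15473/18571 - 17064/9377 = -461985865/174140267 ≈ -2.6530)
W(P) = P²
c(a) = a + a² (c(a) = (a² + 0) + a = a² + a = a + a²)
S(G) = 30 (S(G) = (-1*6)*(1 - 1*6) = -6*(1 - 6) = -6*(-5) = 30)
w - S(W(15)) = -461985865/174140267 - 1*30 = -461985865/174140267 - 30 = -5686193875/174140267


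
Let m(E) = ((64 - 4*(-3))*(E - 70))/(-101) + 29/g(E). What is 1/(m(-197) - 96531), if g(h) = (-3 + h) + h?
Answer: -40097/3862550512 ≈ -1.0381e-5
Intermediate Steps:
g(h) = -3 + 2*h
m(E) = 5320/101 + 29/(-3 + 2*E) - 76*E/101 (m(E) = ((64 - 4*(-3))*(E - 70))/(-101) + 29/(-3 + 2*E) = ((64 + 12)*(-70 + E))*(-1/101) + 29/(-3 + 2*E) = (76*(-70 + E))*(-1/101) + 29/(-3 + 2*E) = (-5320 + 76*E)*(-1/101) + 29/(-3 + 2*E) = (5320/101 - 76*E/101) + 29/(-3 + 2*E) = 5320/101 + 29/(-3 + 2*E) - 76*E/101)
1/(m(-197) - 96531) = 1/((-13031 - 152*(-197)² + 10868*(-197))/(101*(-3 + 2*(-197))) - 96531) = 1/((-13031 - 152*38809 - 2140996)/(101*(-3 - 394)) - 96531) = 1/((1/101)*(-13031 - 5898968 - 2140996)/(-397) - 96531) = 1/((1/101)*(-1/397)*(-8052995) - 96531) = 1/(8052995/40097 - 96531) = 1/(-3862550512/40097) = -40097/3862550512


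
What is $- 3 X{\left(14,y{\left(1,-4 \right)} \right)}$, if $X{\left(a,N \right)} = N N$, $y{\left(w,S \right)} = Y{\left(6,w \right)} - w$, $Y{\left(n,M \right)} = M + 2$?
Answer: $-12$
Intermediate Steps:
$Y{\left(n,M \right)} = 2 + M$
$y{\left(w,S \right)} = 2$ ($y{\left(w,S \right)} = \left(2 + w\right) - w = 2$)
$X{\left(a,N \right)} = N^{2}$
$- 3 X{\left(14,y{\left(1,-4 \right)} \right)} = - 3 \cdot 2^{2} = \left(-3\right) 4 = -12$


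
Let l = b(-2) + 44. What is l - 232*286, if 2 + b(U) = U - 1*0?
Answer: -66312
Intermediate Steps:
b(U) = -2 + U (b(U) = -2 + (U - 1*0) = -2 + (U + 0) = -2 + U)
l = 40 (l = (-2 - 2) + 44 = -4 + 44 = 40)
l - 232*286 = 40 - 232*286 = 40 - 66352 = -66312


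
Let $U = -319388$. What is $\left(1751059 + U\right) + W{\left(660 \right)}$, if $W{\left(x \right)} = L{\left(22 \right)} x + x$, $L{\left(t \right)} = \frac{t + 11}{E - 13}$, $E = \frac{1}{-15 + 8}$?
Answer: $\frac{32905498}{23} \approx 1.4307 \cdot 10^{6}$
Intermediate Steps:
$E = - \frac{1}{7}$ ($E = \frac{1}{-7} = - \frac{1}{7} \approx -0.14286$)
$L{\left(t \right)} = - \frac{77}{92} - \frac{7 t}{92}$ ($L{\left(t \right)} = \frac{t + 11}{- \frac{1}{7} - 13} = \frac{11 + t}{- \frac{92}{7}} = \left(11 + t\right) \left(- \frac{7}{92}\right) = - \frac{77}{92} - \frac{7 t}{92}$)
$W{\left(x \right)} = - \frac{139 x}{92}$ ($W{\left(x \right)} = \left(- \frac{77}{92} - \frac{77}{46}\right) x + x = - \frac{231 x}{92} + x = - \frac{139 x}{92}$)
$\left(1751059 + U\right) + W{\left(660 \right)} = \left(1751059 - 319388\right) - \frac{22935}{23} = 1431671 - \frac{22935}{23} = \frac{32905498}{23}$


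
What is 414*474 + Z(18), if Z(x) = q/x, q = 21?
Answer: 1177423/6 ≈ 1.9624e+5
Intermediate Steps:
Z(x) = 21/x
414*474 + Z(18) = 414*474 + 21/18 = 196236 + 21*(1/18) = 196236 + 7/6 = 1177423/6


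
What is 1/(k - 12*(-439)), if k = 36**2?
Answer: 1/6564 ≈ 0.00015235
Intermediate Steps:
k = 1296
1/(k - 12*(-439)) = 1/(1296 - 12*(-439)) = 1/(1296 - 1*(-5268)) = 1/(1296 + 5268) = 1/6564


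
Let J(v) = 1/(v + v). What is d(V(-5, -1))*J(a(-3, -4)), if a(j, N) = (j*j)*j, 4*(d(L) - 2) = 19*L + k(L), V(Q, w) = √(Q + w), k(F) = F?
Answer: -1/27 - 5*I*√6/54 ≈ -0.037037 - 0.2268*I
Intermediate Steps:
d(L) = 2 + 5*L (d(L) = 2 + (19*L + L)/4 = 2 + (20*L)/4 = 2 + 5*L)
a(j, N) = j³ (a(j, N) = j²*j = j³)
J(v) = 1/(2*v)
d(V(-5, -1))*J(a(-3, -4)) = (2 + 5*√(-5 - 1))*(1/(2*((-3)³))) = (2 + 5*√(-6))*((½)/(-27)) = (2 + 5*(I*√6))*((½)*(-1/27)) = (2 + 5*I*√6)*(-1/54) = -1/27 - 5*I*√6/54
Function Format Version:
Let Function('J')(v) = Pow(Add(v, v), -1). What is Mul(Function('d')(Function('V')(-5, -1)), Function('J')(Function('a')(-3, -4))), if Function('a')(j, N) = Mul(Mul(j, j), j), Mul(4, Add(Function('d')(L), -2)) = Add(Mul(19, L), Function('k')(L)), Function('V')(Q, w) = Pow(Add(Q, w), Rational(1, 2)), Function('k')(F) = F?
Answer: Add(Rational(-1, 27), Mul(Rational(-5, 54), I, Pow(6, Rational(1, 2)))) ≈ Add(-0.037037, Mul(-0.22680, I))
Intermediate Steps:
Function('d')(L) = Add(2, Mul(5, L)) (Function('d')(L) = Add(2, Mul(Rational(1, 4), Add(Mul(19, L), L))) = Add(2, Mul(Rational(1, 4), Mul(20, L))) = Add(2, Mul(5, L)))
Function('a')(j, N) = Pow(j, 3) (Function('a')(j, N) = Mul(Pow(j, 2), j) = Pow(j, 3))
Function('J')(v) = Mul(Rational(1, 2), Pow(v, -1)) (Function('J')(v) = Pow(Mul(2, v), -1) = Mul(Rational(1, 2), Pow(v, -1)))
Mul(Function('d')(Function('V')(-5, -1)), Function('J')(Function('a')(-3, -4))) = Mul(Add(2, Mul(5, Pow(Add(-5, -1), Rational(1, 2)))), Mul(Rational(1, 2), Pow(Pow(-3, 3), -1))) = Mul(Add(2, Mul(5, Pow(-6, Rational(1, 2)))), Mul(Rational(1, 2), Pow(-27, -1))) = Mul(Add(2, Mul(5, Mul(I, Pow(6, Rational(1, 2))))), Mul(Rational(1, 2), Rational(-1, 27))) = Mul(Add(2, Mul(5, I, Pow(6, Rational(1, 2)))), Rational(-1, 54)) = Add(Rational(-1, 27), Mul(Rational(-5, 54), I, Pow(6, Rational(1, 2))))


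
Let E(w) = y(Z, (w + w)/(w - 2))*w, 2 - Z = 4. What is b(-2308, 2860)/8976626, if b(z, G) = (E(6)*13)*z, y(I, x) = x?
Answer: -270036/4488313 ≈ -0.060164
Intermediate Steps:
Z = -2 (Z = 2 - 1*4 = 2 - 4 = -2)
E(w) = 2*w**2/(-2 + w) (E(w) = ((w + w)/(w - 2))*w = ((2*w)/(-2 + w))*w = (2*w/(-2 + w))*w = 2*w**2/(-2 + w))
b(z, G) = 234*z (b(z, G) = ((2*6**2/(-2 + 6))*13)*z = ((2*36/4)*13)*z = ((2*36*(1/4))*13)*z = (18*13)*z = 234*z)
b(-2308, 2860)/8976626 = (234*(-2308))/8976626 = -540072*1/8976626 = -270036/4488313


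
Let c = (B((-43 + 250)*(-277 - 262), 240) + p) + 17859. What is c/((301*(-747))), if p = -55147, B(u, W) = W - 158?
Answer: 4134/24983 ≈ 0.16547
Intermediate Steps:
B(u, W) = -158 + W
c = -37206 (c = ((-158 + 240) - 55147) + 17859 = (82 - 55147) + 17859 = -55065 + 17859 = -37206)
c/((301*(-747))) = -37206/(301*(-747)) = -37206/(-224847) = -37206*(-1/224847) = 4134/24983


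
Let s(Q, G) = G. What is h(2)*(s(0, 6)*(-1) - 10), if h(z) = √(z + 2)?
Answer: -32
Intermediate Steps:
h(z) = √(2 + z)
h(2)*(s(0, 6)*(-1) - 10) = √(2 + 2)*(6*(-1) - 10) = √4*(-6 - 10) = 2*(-16) = -32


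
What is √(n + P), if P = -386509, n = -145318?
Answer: I*√531827 ≈ 729.26*I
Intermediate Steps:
√(n + P) = √(-145318 - 386509) = √(-531827) = I*√531827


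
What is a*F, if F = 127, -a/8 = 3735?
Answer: -3794760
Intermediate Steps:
a = -29880 (a = -8*3735 = -29880)
a*F = -29880*127 = -3794760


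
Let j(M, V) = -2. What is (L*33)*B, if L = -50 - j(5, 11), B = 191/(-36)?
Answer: 8404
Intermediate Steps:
B = -191/36 (B = 191*(-1/36) = -191/36 ≈ -5.3056)
L = -48 (L = -50 - 1*(-2) = -50 + 2 = -48)
(L*33)*B = -48*33*(-191/36) = -1584*(-191/36) = 8404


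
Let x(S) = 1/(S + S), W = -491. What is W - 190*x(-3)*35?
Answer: 1852/3 ≈ 617.33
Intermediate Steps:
x(S) = 1/(2*S)
W - 190*x(-3)*35 = -491 - 190*(½)/(-3)*35 = -491 - 190*(½)*(-⅓)*35 = -491 - (-95)*35/3 = -491 - 190*(-35/6) = -491 + 3325/3 = 1852/3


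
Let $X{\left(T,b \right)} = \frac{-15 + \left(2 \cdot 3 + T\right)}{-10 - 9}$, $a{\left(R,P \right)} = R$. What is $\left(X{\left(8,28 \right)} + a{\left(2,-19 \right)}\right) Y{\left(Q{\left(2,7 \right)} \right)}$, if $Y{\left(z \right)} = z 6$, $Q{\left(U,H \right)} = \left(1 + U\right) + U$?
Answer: $\frac{1170}{19} \approx 61.579$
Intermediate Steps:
$Q{\left(U,H \right)} = 1 + 2 U$
$Y{\left(z \right)} = 6 z$
$X{\left(T,b \right)} = \frac{9}{19} - \frac{T}{19}$ ($X{\left(T,b \right)} = \frac{-15 + \left(6 + T\right)}{-19} = \left(-9 + T\right) \left(- \frac{1}{19}\right) = \frac{9}{19} - \frac{T}{19}$)
$\left(X{\left(8,28 \right)} + a{\left(2,-19 \right)}\right) Y{\left(Q{\left(2,7 \right)} \right)} = \left(\left(\frac{9}{19} - \frac{8}{19}\right) + 2\right) 6 \left(1 + 2 \cdot 2\right) = \left(\left(\frac{9}{19} - \frac{8}{19}\right) + 2\right) 6 \left(1 + 4\right) = \left(\frac{1}{19} + 2\right) 6 \cdot 5 = \frac{39}{19} \cdot 30 = \frac{1170}{19}$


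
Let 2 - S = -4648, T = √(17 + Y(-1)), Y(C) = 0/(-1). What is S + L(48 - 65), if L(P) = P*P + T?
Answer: 4939 + √17 ≈ 4943.1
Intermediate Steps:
Y(C) = 0 (Y(C) = 0*(-1) = 0)
T = √17 (T = √(17 + 0) = √17 ≈ 4.1231)
S = 4650 (S = 2 - 1*(-4648) = 2 + 4648 = 4650)
L(P) = √17 + P² (L(P) = P*P + √17 = P² + √17 = √17 + P²)
S + L(48 - 65) = 4650 + (√17 + (48 - 65)²) = 4650 + (√17 + (-17)²) = 4650 + (√17 + 289) = 4650 + (289 + √17) = 4939 + √17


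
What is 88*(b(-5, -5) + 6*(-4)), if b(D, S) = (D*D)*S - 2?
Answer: -13288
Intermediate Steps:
b(D, S) = -2 + S*D² (b(D, S) = D²*S - 2 = S*D² - 2 = -2 + S*D²)
88*(b(-5, -5) + 6*(-4)) = 88*((-2 - 5*(-5)²) + 6*(-4)) = 88*((-2 - 5*25) - 24) = 88*((-2 - 125) - 24) = 88*(-127 - 24) = 88*(-151) = -13288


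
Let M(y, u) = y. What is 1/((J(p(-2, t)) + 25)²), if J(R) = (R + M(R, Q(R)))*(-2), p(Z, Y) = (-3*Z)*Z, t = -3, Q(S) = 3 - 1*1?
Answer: 1/5329 ≈ 0.00018765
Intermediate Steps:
Q(S) = 2 (Q(S) = 3 - 1 = 2)
p(Z, Y) = -3*Z²
J(R) = -4*R (J(R) = (R + R)*(-2) = (2*R)*(-2) = -4*R)
1/((J(p(-2, t)) + 25)²) = 1/((-(-12)*(-2)² + 25)²) = 1/((-(-12)*4 + 25)²) = 1/((-4*(-12) + 25)²) = 1/((48 + 25)²) = 1/(73²) = 1/5329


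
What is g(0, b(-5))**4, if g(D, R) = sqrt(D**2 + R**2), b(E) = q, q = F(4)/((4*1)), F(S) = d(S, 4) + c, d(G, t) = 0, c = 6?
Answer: 81/16 ≈ 5.0625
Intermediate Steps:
F(S) = 6 (F(S) = 0 + 6 = 6)
q = 3/2 (q = 6/((4*1)) = 6/4 = 6*(1/4) = 3/2 ≈ 1.5000)
b(E) = 3/2
g(0, b(-5))**4 = (sqrt(0**2 + (3/2)**2))**4 = (sqrt(0 + 9/4))**4 = (sqrt(9/4))**4 = (3/2)**4 = 81/16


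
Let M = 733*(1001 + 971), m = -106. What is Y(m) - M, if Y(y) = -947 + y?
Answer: -1446529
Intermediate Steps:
M = 1445476 (M = 733*1972 = 1445476)
Y(m) - M = (-947 - 106) - 1*1445476 = -1053 - 1445476 = -1446529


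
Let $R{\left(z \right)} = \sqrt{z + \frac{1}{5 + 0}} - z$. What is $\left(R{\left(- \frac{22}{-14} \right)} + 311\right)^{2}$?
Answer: $\frac{\left(10830 + \sqrt{2170}\right)^{2}}{1225} \approx 96572.0$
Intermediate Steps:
$R{\left(z \right)} = \sqrt{\frac{1}{5} + z} - z$ ($R{\left(z \right)} = \sqrt{z + \frac{1}{5}} - z = \sqrt{\frac{1}{5} + z} - z$)
$\left(R{\left(- \frac{22}{-14} \right)} + 311\right)^{2} = \left(\left(- \frac{-22}{-14} + \frac{\sqrt{5 + 25 \left(- \frac{22}{-14}\right)}}{5}\right) + 311\right)^{2} = \left(\left(- \frac{\left(-22\right) \left(-1\right)}{14} + \frac{\sqrt{5 + 25 \left(\left(-22\right) \left(- \frac{1}{14}\right)\right)}}{5}\right) + 311\right)^{2} = \left(\left(\left(-1\right) \frac{11}{7} + \frac{\sqrt{5 + 25 \cdot \frac{11}{7}}}{5}\right) + 311\right)^{2} = \left(\left(- \frac{11}{7} + \frac{\sqrt{5 + \frac{275}{7}}}{5}\right) + 311\right)^{2} = \left(\left(- \frac{11}{7} + \frac{\sqrt{\frac{310}{7}}}{5}\right) + 311\right)^{2} = \left(\left(- \frac{11}{7} + \frac{\frac{1}{7} \sqrt{2170}}{5}\right) + 311\right)^{2} = \left(\left(- \frac{11}{7} + \frac{\sqrt{2170}}{35}\right) + 311\right)^{2} = \left(\frac{2166}{7} + \frac{\sqrt{2170}}{35}\right)^{2}$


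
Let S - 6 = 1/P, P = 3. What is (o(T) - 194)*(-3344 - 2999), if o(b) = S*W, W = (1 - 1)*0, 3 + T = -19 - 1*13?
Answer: 1230542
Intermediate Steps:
T = -35 (T = -3 + (-19 - 1*13) = -3 + (-19 - 13) = -3 - 32 = -35)
W = 0 (W = 0*0 = 0)
S = 19/3 (S = 6 + 1/3 = 19/3 ≈ 6.3333)
o(b) = 0 (o(b) = (19/3)*0 = 0)
(o(T) - 194)*(-3344 - 2999) = (0 - 194)*(-3344 - 2999) = -194*(-6343) = 1230542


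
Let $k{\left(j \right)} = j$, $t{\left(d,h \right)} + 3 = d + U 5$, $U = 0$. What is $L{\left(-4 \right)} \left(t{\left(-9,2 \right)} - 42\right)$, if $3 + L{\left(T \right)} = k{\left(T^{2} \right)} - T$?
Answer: $-918$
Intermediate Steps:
$t{\left(d,h \right)} = -3 + d$ ($t{\left(d,h \right)} = -3 + \left(d + 0 \cdot 5\right) = -3 + \left(d + 0\right) = -3 + d$)
$L{\left(T \right)} = -3 + T^{2} - T$ ($L{\left(T \right)} = -3 + \left(T^{2} - T\right) = -3 + T^{2} - T$)
$L{\left(-4 \right)} \left(t{\left(-9,2 \right)} - 42\right) = \left(-3 + \left(-4\right)^{2} - -4\right) \left(\left(-3 - 9\right) - 42\right) = \left(-3 + 16 + 4\right) \left(-12 - 42\right) = 17 \left(-54\right) = -918$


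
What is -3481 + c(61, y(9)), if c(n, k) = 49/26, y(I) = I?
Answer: -90457/26 ≈ -3479.1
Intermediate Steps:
c(n, k) = 49/26 (c(n, k) = 49*(1/26) = 49/26)
-3481 + c(61, y(9)) = -3481 + 49/26 = -90457/26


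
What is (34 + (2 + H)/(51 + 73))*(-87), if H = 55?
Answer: -371751/124 ≈ -2998.0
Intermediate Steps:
(34 + (2 + H)/(51 + 73))*(-87) = (34 + (2 + 55)/(51 + 73))*(-87) = (34 + 57/124)*(-87) = (4273/124)*(-87) = -371751/124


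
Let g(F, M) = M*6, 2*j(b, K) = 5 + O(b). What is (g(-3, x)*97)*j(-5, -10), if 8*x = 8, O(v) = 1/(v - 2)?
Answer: 9894/7 ≈ 1413.4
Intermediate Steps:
O(v) = 1/(-2 + v)
x = 1 (x = (⅛)*8 = 1)
j(b, K) = 5/2 + 1/(2*(-2 + b)) (j(b, K) = (5 + 1/(-2 + b))/2 = 5/2 + 1/(2*(-2 + b)))
g(F, M) = 6*M
(g(-3, x)*97)*j(-5, -10) = ((6*1)*97)*((-9 + 5*(-5))/(2*(-2 - 5))) = (6*97)*((½)*(-9 - 25)/(-7)) = 582*((½)*(-⅐)*(-34)) = 582*(17/7) = 9894/7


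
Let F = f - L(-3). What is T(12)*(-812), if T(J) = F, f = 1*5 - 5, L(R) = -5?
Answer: -4060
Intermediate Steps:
f = 0 (f = 5 - 5 = 0)
F = 5 (F = 0 - 1*(-5) = 0 + 5 = 5)
T(J) = 5
T(12)*(-812) = 5*(-812) = -4060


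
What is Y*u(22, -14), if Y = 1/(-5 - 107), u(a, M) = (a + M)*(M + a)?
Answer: -4/7 ≈ -0.57143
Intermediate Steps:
u(a, M) = (M + a)² (u(a, M) = (M + a)*(M + a) = (M + a)²)
Y = -1/112 (Y = 1/(-112) = -1/112 ≈ -0.0089286)
Y*u(22, -14) = -(-14 + 22)²/112 = -1/112*8² = -1/112*64 = -4/7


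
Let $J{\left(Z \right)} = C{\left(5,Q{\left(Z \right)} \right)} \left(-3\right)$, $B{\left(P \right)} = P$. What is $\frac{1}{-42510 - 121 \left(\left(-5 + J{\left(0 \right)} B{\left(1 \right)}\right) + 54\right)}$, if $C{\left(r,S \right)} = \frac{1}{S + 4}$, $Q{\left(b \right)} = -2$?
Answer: $- \frac{2}{96515} \approx -2.0722 \cdot 10^{-5}$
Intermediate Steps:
$C{\left(r,S \right)} = \frac{1}{4 + S}$
$J{\left(Z \right)} = - \frac{3}{2}$ ($J{\left(Z \right)} = \frac{1}{4 - 2} \left(-3\right) = \frac{1}{2} \left(-3\right) = - \frac{3}{2}$)
$\frac{1}{-42510 - 121 \left(\left(-5 + J{\left(0 \right)} B{\left(1 \right)}\right) + 54\right)} = \frac{1}{-42510 - 121 \left(\left(-5 - \frac{3}{2}\right) + 54\right)} = \frac{1}{-42510 - 121 \left(- \frac{13}{2} + 54\right)} = \frac{1}{-42510 - \frac{11495}{2}} = \frac{1}{- \frac{96515}{2}} = - \frac{2}{96515}$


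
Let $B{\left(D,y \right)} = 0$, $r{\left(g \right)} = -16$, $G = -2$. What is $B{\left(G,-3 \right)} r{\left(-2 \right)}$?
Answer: $0$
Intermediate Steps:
$B{\left(G,-3 \right)} r{\left(-2 \right)} = 0 \left(-16\right) = 0$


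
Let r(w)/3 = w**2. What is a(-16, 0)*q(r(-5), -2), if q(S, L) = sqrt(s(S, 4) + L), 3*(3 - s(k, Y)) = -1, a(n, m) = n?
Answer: -32*sqrt(3)/3 ≈ -18.475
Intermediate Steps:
s(k, Y) = 10/3 (s(k, Y) = 3 - 1/3*(-1) = 3 + 1/3 = 10/3)
r(w) = 3*w**2
q(S, L) = sqrt(10/3 + L)
a(-16, 0)*q(r(-5), -2) = -16*sqrt(30 + 9*(-2))/3 = -16*sqrt(30 - 18)/3 = -16*sqrt(12)/3 = -16*2*sqrt(3)/3 = -32*sqrt(3)/3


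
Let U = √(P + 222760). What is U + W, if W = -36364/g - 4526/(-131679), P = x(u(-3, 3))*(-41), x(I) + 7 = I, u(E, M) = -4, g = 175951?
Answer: -3992020930/23169051729 + √223211 ≈ 472.28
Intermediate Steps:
x(I) = -7 + I
P = 451 (P = (-7 - 4)*(-41) = -11*(-41) = 451)
U = √223211 (U = √(451 + 222760) = √223211 ≈ 472.45)
W = -3992020930/23169051729 (W = -36364/175951 - 4526/(-131679) = -36364*1/175951 - 4526*(-1/131679) = -36364/175951 + 4526/131679 = -3992020930/23169051729 ≈ -0.17230)
U + W = √223211 - 3992020930/23169051729 = -3992020930/23169051729 + √223211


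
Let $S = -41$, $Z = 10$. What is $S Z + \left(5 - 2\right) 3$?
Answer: $-401$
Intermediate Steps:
$S Z + \left(5 - 2\right) 3 = \left(-41\right) 10 + \left(5 - 2\right) 3 = -410 + 3 \cdot 3 = -410 + 9 = -401$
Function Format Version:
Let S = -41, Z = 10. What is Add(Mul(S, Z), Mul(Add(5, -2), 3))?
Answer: -401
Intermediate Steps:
Add(Mul(S, Z), Mul(Add(5, -2), 3)) = Add(Mul(-41, 10), Mul(Add(5, -2), 3)) = Add(-410, Mul(3, 3)) = Add(-410, 9) = -401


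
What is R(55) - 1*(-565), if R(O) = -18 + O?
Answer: 602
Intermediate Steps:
R(55) - 1*(-565) = (-18 + 55) - 1*(-565) = 37 + 565 = 602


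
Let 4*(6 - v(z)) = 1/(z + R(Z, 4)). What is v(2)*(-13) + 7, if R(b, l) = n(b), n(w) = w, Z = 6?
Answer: -2259/32 ≈ -70.594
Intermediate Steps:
R(b, l) = b
v(z) = 6 - 1/(4*(6 + z)) (v(z) = 6 - 1/(4*(z + 6)) = 6 - 1/(4*(6 + z)))
v(2)*(-13) + 7 = ((143 + 24*2)/(4*(6 + 2)))*(-13) + 7 = ((¼)*(143 + 48)/8)*(-13) + 7 = ((¼)*(⅛)*191)*(-13) + 7 = (191/32)*(-13) + 7 = -2483/32 + 7 = -2259/32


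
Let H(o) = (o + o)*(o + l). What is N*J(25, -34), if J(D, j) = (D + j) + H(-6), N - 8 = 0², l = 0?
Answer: 504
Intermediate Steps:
N = 8 (N = 8 + 0² = 8 + 0 = 8)
H(o) = 2*o² (H(o) = (o + o)*(o + 0) = (2*o)*o = 2*o²)
J(D, j) = 72 + D + j (J(D, j) = (D + j) + 2*(-6)² = (D + j) + 2*36 = (D + j) + 72 = 72 + D + j)
N*J(25, -34) = 8*(72 + 25 - 34) = 8*63 = 504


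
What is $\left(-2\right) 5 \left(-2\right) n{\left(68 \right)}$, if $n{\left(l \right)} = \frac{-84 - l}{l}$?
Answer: $- \frac{760}{17} \approx -44.706$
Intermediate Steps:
$n{\left(l \right)} = \frac{-84 - l}{l}$
$\left(-2\right) 5 \left(-2\right) n{\left(68 \right)} = \left(-2\right) 5 \left(-2\right) \frac{-84 - 68}{68} = \left(-10\right) \left(-2\right) \frac{-84 - 68}{68} = 20 \cdot \frac{1}{68} \left(-152\right) = 20 \left(- \frac{38}{17}\right) = - \frac{760}{17}$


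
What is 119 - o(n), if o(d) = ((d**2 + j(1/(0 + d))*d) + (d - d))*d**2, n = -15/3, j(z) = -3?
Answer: -881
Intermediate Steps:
n = -5 (n = -15*1/3 = -5)
o(d) = d**2*(d**2 - 3*d) (o(d) = ((d**2 - 3*d) + (d - d))*d**2 = ((d**2 - 3*d) + 0)*d**2 = (d**2 - 3*d)*d**2 = d**2*(d**2 - 3*d))
119 - o(n) = 119 - (-5)**3*(-3 - 5) = 119 - (-125)*(-8) = 119 - 1*1000 = 119 - 1000 = -881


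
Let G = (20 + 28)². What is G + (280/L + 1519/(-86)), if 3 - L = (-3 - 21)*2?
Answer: 10051955/4386 ≈ 2291.8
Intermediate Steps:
G = 2304 (G = 48² = 2304)
L = 51 (L = 3 - (-3 - 21)*2 = 3 - (-24)*2 = 3 - 1*(-48) = 3 + 48 = 51)
G + (280/L + 1519/(-86)) = 2304 + (280/51 + 1519/(-86)) = 2304 + (280*(1/51) + 1519*(-1/86)) = 2304 + (280/51 - 1519/86) = 2304 - 53389/4386 = 10051955/4386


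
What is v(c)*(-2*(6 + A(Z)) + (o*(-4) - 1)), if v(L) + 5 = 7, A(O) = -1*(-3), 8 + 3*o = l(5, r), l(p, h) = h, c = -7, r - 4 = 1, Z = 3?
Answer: -30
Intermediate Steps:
r = 5 (r = 4 + 1 = 5)
o = -1 (o = -8/3 + (1/3)*5 = -8/3 + 5/3 = -1)
A(O) = 3
v(L) = 2 (v(L) = -5 + 7 = 2)
v(c)*(-2*(6 + A(Z)) + (o*(-4) - 1)) = 2*(-2*(6 + 3) + (-1*(-4) - 1)) = 2*(-2*9 + (4 - 1)) = 2*(-18 + 3) = 2*(-15) = -30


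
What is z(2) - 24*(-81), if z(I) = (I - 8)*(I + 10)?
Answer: 1872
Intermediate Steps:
z(I) = (-8 + I)*(10 + I)
z(2) - 24*(-81) = (-80 + 2**2 + 2*2) - 24*(-81) = (-80 + 4 + 4) + 1944 = -72 + 1944 = 1872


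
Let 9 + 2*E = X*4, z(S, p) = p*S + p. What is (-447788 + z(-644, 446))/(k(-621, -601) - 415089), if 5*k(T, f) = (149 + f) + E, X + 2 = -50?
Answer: 7345660/4152011 ≈ 1.7692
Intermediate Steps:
X = -52 (X = -2 - 50 = -52)
z(S, p) = p + S*p (z(S, p) = S*p + p = p + S*p)
E = -217/2 (E = -9/2 + (-52*4)/2 = -9/2 + (1/2)*(-208) = -9/2 - 104 = -217/2 ≈ -108.50)
k(T, f) = 81/10 + f/5 (k(T, f) = ((149 + f) - 217/2)/5 = (81/2 + f)/5 = 81/10 + f/5)
(-447788 + z(-644, 446))/(k(-621, -601) - 415089) = (-447788 + 446*(1 - 644))/((81/10 + (1/5)*(-601)) - 415089) = (-447788 + 446*(-643))/((81/10 - 601/5) - 415089) = (-447788 - 286778)/(-1121/10 - 415089) = -734566/(-4152011/10) = -734566*(-10/4152011) = 7345660/4152011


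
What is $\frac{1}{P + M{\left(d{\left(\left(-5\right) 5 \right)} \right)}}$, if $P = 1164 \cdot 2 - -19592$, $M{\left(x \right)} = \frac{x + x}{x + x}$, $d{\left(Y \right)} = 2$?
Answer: $\frac{1}{21921} \approx 4.5618 \cdot 10^{-5}$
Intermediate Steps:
$M{\left(x \right)} = 1$ ($M{\left(x \right)} = \frac{2 x}{2 x} = 2 x \frac{1}{2 x} = 1$)
$P = 21920$ ($P = 2328 + 19592 = 21920$)
$\frac{1}{P + M{\left(d{\left(\left(-5\right) 5 \right)} \right)}} = \frac{1}{21920 + 1} = \frac{1}{21921}$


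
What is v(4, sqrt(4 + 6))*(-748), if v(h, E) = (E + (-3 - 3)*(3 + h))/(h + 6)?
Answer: 15708/5 - 374*sqrt(10)/5 ≈ 2905.1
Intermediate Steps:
v(h, E) = (-18 + E - 6*h)/(6 + h) (v(h, E) = (E - 6*(3 + h))/(6 + h) = (E + (-18 - 6*h))/(6 + h) = (-18 + E - 6*h)/(6 + h))
v(4, sqrt(4 + 6))*(-748) = ((-18 + sqrt(4 + 6) - 6*4)/(6 + 4))*(-748) = ((-18 + sqrt(10) - 24)/10)*(-748) = ((-42 + sqrt(10))/10)*(-748) = (-21/5 + sqrt(10)/10)*(-748) = 15708/5 - 374*sqrt(10)/5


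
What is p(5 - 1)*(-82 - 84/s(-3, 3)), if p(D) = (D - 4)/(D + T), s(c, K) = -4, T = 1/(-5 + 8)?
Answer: 0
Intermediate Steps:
T = 1/3 ≈ 0.33333
p(D) = (-4 + D)/(1/3 + D) (p(D) = (D - 4)/(D + 1/3) = (-4 + D)/(1/3 + D))
p(5 - 1)*(-82 - 84/s(-3, 3)) = (3*(-4 + (5 - 1))/(1 + 3*(5 - 1)))*(-82 - 84/(-4)) = (3*(-4 + 4)/(1 + 3*4))*(-82 - 84*(-1/4)) = (3*0/(1 + 12))*(-82 + 21) = (3*0/13)*(-61) = (3*(1/13)*0)*(-61) = 0*(-61) = 0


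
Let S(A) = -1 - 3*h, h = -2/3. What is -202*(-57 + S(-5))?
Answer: 11312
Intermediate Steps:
h = -⅔ (h = -2*⅓ = -⅔ ≈ -0.66667)
S(A) = 1 (S(A) = -1 - 3*(-⅔) = -1 + 2 = 1)
-202*(-57 + S(-5)) = -202*(-57 + 1) = -202*(-56) = 11312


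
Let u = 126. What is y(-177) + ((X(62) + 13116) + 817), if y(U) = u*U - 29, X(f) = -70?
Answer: -8468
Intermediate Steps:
y(U) = -29 + 126*U (y(U) = 126*U - 29 = -29 + 126*U)
y(-177) + ((X(62) + 13116) + 817) = (-29 + 126*(-177)) + ((-70 + 13116) + 817) = (-29 - 22302) + (13046 + 817) = -22331 + 13863 = -8468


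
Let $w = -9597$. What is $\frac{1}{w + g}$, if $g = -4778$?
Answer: $- \frac{1}{14375} \approx -6.9565 \cdot 10^{-5}$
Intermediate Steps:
$\frac{1}{w + g} = \frac{1}{-9597 - 4778} = \frac{1}{-14375} = - \frac{1}{14375}$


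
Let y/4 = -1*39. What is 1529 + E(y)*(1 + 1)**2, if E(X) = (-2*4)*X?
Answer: 6521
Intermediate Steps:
y = -156 (y = 4*(-1*39) = 4*(-39) = -156)
E(X) = -8*X
1529 + E(y)*(1 + 1)**2 = 1529 + (-8*(-156))*(1 + 1)**2 = 1529 + 1248*2**2 = 1529 + 1248*4 = 1529 + 4992 = 6521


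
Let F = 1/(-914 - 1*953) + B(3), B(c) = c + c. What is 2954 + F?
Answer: 5526319/1867 ≈ 2960.0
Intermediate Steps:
B(c) = 2*c
F = 11201/1867 (F = 1/(-914 - 1*953) + 2*3 = 1/(-914 - 953) + 6 = 1/(-1867) + 6 = -1/1867 + 6 = 11201/1867 ≈ 5.9995)
2954 + F = 2954 + 11201/1867 = 5526319/1867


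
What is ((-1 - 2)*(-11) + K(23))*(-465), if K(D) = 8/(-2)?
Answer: -13485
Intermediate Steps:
K(D) = -4 (K(D) = 8*(-1/2) = -4)
((-1 - 2)*(-11) + K(23))*(-465) = ((-1 - 2)*(-11) - 4)*(-465) = (-3*(-11) - 4)*(-465) = (33 - 4)*(-465) = 29*(-465) = -13485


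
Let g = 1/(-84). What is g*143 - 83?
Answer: -7115/84 ≈ -84.702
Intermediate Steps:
g = -1/84 ≈ -0.011905
g*143 - 83 = -1/84*143 - 83 = -143/84 - 83 = -7115/84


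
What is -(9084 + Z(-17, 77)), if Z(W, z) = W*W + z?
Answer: -9450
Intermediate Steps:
Z(W, z) = z + W² (Z(W, z) = W² + z = z + W²)
-(9084 + Z(-17, 77)) = -(9084 + (77 + (-17)²)) = -(9084 + (77 + 289)) = -(9084 + 366) = -1*9450 = -9450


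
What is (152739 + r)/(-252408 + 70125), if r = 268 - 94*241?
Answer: -43451/60761 ≈ -0.71511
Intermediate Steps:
r = -22386 (r = 268 - 22654 = -22386)
(152739 + r)/(-252408 + 70125) = (152739 - 22386)/(-252408 + 70125) = 130353/(-182283) = 130353*(-1/182283) = -43451/60761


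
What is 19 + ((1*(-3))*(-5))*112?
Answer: 1699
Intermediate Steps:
19 + ((1*(-3))*(-5))*112 = 19 - 3*(-5)*112 = 19 + 15*112 = 19 + 1680 = 1699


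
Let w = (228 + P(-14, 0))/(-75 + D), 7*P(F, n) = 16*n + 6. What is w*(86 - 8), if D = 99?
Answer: 10413/14 ≈ 743.79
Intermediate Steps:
P(F, n) = 6/7 + 16*n/7 (P(F, n) = (16*n + 6)/7 = (6 + 16*n)/7 = 6/7 + 16*n/7)
w = 267/28 (w = (228 + (6/7 + (16/7)*0))/(-75 + 99) = (228 + (6/7 + 0))/24 = (228 + 6/7)*(1/24) = (1602/7)*(1/24) = 267/28 ≈ 9.5357)
w*(86 - 8) = 267*(86 - 8)/28 = (267/28)*78 = 10413/14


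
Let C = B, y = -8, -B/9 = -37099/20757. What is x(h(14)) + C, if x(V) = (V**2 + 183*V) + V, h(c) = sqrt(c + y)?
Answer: 152811/6919 + 184*sqrt(6) ≈ 472.79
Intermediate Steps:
B = 111297/6919 (B = -(-333891)/20757 = -9*(-37099/20757) = 111297/6919 ≈ 16.086)
C = 111297/6919 ≈ 16.086
h(c) = sqrt(-8 + c) (h(c) = sqrt(c - 8) = sqrt(-8 + c))
x(V) = V**2 + 184*V
x(h(14)) + C = sqrt(-8 + 14)*(184 + sqrt(-8 + 14)) + 111297/6919 = sqrt(6)*(184 + sqrt(6)) + 111297/6919 = 111297/6919 + sqrt(6)*(184 + sqrt(6))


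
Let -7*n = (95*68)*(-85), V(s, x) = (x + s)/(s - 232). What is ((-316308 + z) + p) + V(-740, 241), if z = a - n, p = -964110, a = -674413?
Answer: -13834391831/6804 ≈ -2.0333e+6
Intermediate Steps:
V(s, x) = (s + x)/(-232 + s)
n = 549100/7 (n = -95*68*(-85)/7 = -6460*(-85)/7 = -⅐*(-549100) = 549100/7 ≈ 78443.)
z = -5269991/7 (z = -674413 - 1*549100/7 = -674413 - 549100/7 = -5269991/7 ≈ -7.5286e+5)
((-316308 + z) + p) + V(-740, 241) = ((-316308 - 5269991/7) - 964110) + (-740 + 241)/(-232 - 740) = (-7484147/7 - 964110) - 499/(-972) = -14232917/7 - 1/972*(-499) = -14232917/7 + 499/972 = -13834391831/6804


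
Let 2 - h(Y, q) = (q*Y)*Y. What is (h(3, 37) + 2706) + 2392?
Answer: 4767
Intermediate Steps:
h(Y, q) = 2 - q*Y**2 (h(Y, q) = 2 - q*Y*Y = 2 - Y*q*Y = 2 - q*Y**2)
(h(3, 37) + 2706) + 2392 = ((2 - 1*37*3**2) + 2706) + 2392 = ((2 - 1*37*9) + 2706) + 2392 = ((2 - 333) + 2706) + 2392 = (-331 + 2706) + 2392 = 2375 + 2392 = 4767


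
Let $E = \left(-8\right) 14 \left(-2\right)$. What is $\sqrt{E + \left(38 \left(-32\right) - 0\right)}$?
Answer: $4 i \sqrt{62} \approx 31.496 i$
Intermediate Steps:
$E = 224$ ($E = \left(-112\right) \left(-2\right) = 224$)
$\sqrt{E + \left(38 \left(-32\right) - 0\right)} = \sqrt{224 + \left(38 \left(-32\right) - 0\right)} = \sqrt{224 + \left(-1216 + \left(4 - 4\right)\right)} = \sqrt{224 + \left(-1216 + 0\right)} = \sqrt{224 - 1216} = \sqrt{-992} = 4 i \sqrt{62}$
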